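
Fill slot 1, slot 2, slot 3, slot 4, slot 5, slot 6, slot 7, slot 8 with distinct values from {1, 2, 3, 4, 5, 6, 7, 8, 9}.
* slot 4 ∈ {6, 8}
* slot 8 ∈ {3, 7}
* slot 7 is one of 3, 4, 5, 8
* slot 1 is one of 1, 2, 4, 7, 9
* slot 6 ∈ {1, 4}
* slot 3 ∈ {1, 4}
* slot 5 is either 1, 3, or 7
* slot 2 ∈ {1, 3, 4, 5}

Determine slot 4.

6

slot 3 and slot 6 between them cover only {1, 4} — a naked pair. Remove those values from slot 1, slot 2, slot 5, slot 7.
slot 5 and slot 8 share exactly the 2 values {3, 7}; by pigeonhole those values go to them, so strike 3, 7 from slot 1, slot 2, slot 7.
slot 2 has just one choice, so slot 2 = 5. Eliminate 5 elsewhere: slot 7.
That leaves slot 7 = 8. So slot 4 can't be 8.
So slot 4 = 6.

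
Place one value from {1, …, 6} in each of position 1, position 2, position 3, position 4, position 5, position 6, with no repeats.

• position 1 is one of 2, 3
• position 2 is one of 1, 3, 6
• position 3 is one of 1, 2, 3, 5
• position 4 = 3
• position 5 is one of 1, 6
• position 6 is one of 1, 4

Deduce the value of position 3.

position 4 must be 3 (only option left). So position 1, position 2, position 3 can't be 3.
position 1 has just one choice, so position 1 = 2. Remove 2 from position 3.
The 4 still-open variables draw from only 4 values {1, 4, 5, 6}, so each is used; only position 6 can be 4, hence position 6 = 4.
The 3 still-open variables draw from only 3 values {1, 5, 6}, so each is used; only position 3 can be 5, hence position 3 = 5.

5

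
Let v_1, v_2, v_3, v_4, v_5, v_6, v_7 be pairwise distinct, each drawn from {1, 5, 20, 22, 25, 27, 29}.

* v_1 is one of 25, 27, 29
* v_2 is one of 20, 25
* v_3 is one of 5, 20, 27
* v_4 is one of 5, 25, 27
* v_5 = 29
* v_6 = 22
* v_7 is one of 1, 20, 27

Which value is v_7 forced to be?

v_5 must be 29 (only option left). So v_1 can't be 29.
v_6 has just one choice, so v_6 = 22.
Among the 5 still-open variables, 1 fits only v_7 (and all 5 values in {1, 5, 20, 25, 27} must be used), so v_7 = 1.

1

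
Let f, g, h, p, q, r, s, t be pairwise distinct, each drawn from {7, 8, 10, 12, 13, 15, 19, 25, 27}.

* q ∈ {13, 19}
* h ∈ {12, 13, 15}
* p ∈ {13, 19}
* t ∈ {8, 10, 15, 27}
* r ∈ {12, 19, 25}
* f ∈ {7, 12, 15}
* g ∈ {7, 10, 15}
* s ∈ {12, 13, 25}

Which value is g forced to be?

10

p and q between them cover only {13, 19} — a naked pair. Remove those values from h, r, s.
The 2 variables r and s are confined to {12, 25}, which locks those values in; drop them from f, h.
h has just one choice, so h = 15. Eliminate 15 elsewhere: f, g, t.
f must be 7 (only option left). Remove 7 from g.
So g = 10.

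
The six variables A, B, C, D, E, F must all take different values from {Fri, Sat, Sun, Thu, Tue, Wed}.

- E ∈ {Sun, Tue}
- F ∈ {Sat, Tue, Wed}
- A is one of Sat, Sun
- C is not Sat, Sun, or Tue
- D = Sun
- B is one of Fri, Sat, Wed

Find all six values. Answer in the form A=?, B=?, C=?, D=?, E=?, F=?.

D must be Sun (only option left). So A, E can't be Sun.
E's domain is down to {Tue}, so E = Tue. So F can't be Tue.
A must be Sat (only option left). Eliminate Sat elsewhere: B, F.
F has just one choice, so F = Wed. Strike Wed from B, C.
B has just one choice, so B = Fri. Strike Fri from C.
C must be Thu (only option left).

A=Sat, B=Fri, C=Thu, D=Sun, E=Tue, F=Wed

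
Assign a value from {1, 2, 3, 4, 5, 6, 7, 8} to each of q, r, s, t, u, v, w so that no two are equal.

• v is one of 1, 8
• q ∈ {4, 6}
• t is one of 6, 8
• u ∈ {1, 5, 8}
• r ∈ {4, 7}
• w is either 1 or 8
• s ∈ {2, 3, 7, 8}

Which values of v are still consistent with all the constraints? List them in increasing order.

The 2 variables v and w are confined to {1, 8}, which locks those values in; drop them from s, t, u.
t has just one choice, so t = 6. Eliminate 6 elsewhere: q.
u has just one choice, so u = 5.
q's domain is down to {4}, so q = 4. Eliminate 4 elsewhere: r.
r's domain is down to {7}, so r = 7. Strike 7 from s.
No further eliminations apply; v can still be any of 1, 8.

1, 8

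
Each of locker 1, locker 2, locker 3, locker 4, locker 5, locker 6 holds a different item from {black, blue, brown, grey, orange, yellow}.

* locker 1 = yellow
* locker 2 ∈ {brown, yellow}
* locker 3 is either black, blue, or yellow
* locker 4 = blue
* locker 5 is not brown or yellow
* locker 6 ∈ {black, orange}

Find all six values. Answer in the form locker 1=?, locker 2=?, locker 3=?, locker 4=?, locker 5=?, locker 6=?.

locker 1 must be yellow (only option left). Eliminate yellow elsewhere: locker 2, locker 3.
locker 2's domain is down to {brown}, so locker 2 = brown.
locker 4 has just one choice, so locker 4 = blue. Strike blue from locker 3, locker 5.
That leaves locker 3 = black. So locker 5, locker 6 can't be black.
locker 6 has just one choice, so locker 6 = orange. Eliminate orange elsewhere: locker 5.
locker 5 has just one choice, so locker 5 = grey.

locker 1=yellow, locker 2=brown, locker 3=black, locker 4=blue, locker 5=grey, locker 6=orange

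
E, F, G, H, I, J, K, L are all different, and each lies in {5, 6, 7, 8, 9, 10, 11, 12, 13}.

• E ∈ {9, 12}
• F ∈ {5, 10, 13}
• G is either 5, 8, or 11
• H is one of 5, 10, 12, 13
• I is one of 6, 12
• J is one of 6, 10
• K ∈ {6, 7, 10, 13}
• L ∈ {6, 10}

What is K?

7

The 2 variables J and L are confined to {6, 10}, which locks those values in; drop them from F, H, I, K.
That leaves I = 12. Strike 12 from E, H.
E's domain is down to {9}, so E = 9.
F and H between them cover only {5, 13} — a naked pair. Remove those values from G, K.
So K = 7.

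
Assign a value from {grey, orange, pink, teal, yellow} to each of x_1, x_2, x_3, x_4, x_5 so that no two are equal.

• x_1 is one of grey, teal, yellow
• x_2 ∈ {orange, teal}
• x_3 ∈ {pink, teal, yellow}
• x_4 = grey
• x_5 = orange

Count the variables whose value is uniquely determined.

5

x_4 must be grey (only option left). Strike grey from x_1.
x_5 must be orange (only option left). Strike orange from x_2.
That leaves x_2 = teal. So x_1, x_3 can't be teal.
x_1's domain is down to {yellow}, so x_1 = yellow. Remove yellow from x_3.
That leaves x_3 = pink.
Every variable is fixed: x_1=yellow, x_2=teal, x_3=pink, x_4=grey, x_5=orange. That makes 5.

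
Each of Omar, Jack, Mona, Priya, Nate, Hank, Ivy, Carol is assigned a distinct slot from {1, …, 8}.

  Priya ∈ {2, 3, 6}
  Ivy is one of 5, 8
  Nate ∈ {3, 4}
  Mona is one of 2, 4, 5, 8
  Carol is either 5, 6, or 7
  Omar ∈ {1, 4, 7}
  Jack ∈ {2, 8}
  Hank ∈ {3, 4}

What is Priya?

The 8 variables together cover exactly {1, 2, 3, 4, 5, 6, 7, 8} — 8 values for 8 variables — and 1 appears only in Omar's list, so Omar = 1.
Among the 7 still-open variables, 7 fits only Carol (and all 7 values in {2, 3, 4, 5, 6, 7, 8} must be used), so Carol = 7.
The 6 still-open variables draw from only 6 values {2, 3, 4, 5, 6, 8}, so each is used; only Priya can be 6, hence Priya = 6.

6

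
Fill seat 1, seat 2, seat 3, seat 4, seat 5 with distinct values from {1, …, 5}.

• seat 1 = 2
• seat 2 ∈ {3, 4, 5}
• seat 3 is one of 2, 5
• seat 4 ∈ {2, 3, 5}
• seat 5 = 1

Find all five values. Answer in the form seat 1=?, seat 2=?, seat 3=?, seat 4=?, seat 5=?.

seat 1=2, seat 2=4, seat 3=5, seat 4=3, seat 5=1

seat 1 must be 2 (only option left). So seat 3, seat 4 can't be 2.
seat 3's domain is down to {5}, so seat 3 = 5. Eliminate 5 elsewhere: seat 2, seat 4.
seat 4 has just one choice, so seat 4 = 3. Eliminate 3 elsewhere: seat 2.
seat 5 has just one choice, so seat 5 = 1.
seat 2's domain is down to {4}, so seat 2 = 4.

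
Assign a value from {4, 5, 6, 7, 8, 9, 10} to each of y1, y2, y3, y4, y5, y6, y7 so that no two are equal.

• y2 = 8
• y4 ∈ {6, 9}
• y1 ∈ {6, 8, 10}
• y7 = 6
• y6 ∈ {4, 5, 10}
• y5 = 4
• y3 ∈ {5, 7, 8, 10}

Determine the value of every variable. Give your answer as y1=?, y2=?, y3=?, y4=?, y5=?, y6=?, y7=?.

y1=10, y2=8, y3=7, y4=9, y5=4, y6=5, y7=6

y2 has just one choice, so y2 = 8. Remove 8 from y1, y3.
y5 must be 4 (only option left). Remove 4 from y6.
That leaves y7 = 6. Eliminate 6 elsewhere: y1, y4.
y1's domain is down to {10}, so y1 = 10. Eliminate 10 elsewhere: y3, y6.
That leaves y4 = 9.
That leaves y6 = 5. Strike 5 from y3.
y3 has just one choice, so y3 = 7.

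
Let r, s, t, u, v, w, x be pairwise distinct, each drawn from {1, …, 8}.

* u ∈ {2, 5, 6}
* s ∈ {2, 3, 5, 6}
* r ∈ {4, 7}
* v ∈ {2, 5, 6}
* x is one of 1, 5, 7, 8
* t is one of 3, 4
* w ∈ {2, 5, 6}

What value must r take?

7

u, v, w between them cover only {2, 5, 6} — a naked triple. Remove those values from s, x.
s has just one choice, so s = 3. Strike 3 from t.
t must be 4 (only option left). Remove 4 from r.
So r = 7.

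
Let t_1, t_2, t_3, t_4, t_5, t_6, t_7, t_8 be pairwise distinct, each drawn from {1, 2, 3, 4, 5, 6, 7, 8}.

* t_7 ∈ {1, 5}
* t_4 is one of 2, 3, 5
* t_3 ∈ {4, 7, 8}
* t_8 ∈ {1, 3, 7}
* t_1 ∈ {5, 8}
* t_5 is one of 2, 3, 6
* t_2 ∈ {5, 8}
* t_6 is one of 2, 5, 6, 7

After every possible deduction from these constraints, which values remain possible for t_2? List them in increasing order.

The 8 variables draw from only 8 values {1, 2, 3, 4, 5, 6, 7, 8}, so each is used; only t_3 can be 4, hence t_3 = 4.
t_1 and t_2 between them cover only {5, 8} — a naked pair. Remove those values from t_4, t_6, t_7.
t_7 must be 1 (only option left). So t_8 can't be 1.
No further eliminations apply; t_2 can still be any of 5, 8.

5, 8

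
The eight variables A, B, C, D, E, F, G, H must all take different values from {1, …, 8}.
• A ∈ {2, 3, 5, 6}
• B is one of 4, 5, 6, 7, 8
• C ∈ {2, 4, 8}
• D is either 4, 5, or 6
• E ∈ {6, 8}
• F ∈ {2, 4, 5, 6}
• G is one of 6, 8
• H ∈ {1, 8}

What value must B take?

7

Among the 8 variables, 1 fits only H (and all 8 values in {1, 2, 3, 4, 5, 6, 7, 8} must be used), so H = 1.
The 7 still-open variables together cover exactly {2, 3, 4, 5, 6, 7, 8} — 7 values for 7 variables — and 3 appears only in A's list, so A = 3.
The 6 still-open variables draw from only 6 values {2, 4, 5, 6, 7, 8}, so each is used; only B can be 7, hence B = 7.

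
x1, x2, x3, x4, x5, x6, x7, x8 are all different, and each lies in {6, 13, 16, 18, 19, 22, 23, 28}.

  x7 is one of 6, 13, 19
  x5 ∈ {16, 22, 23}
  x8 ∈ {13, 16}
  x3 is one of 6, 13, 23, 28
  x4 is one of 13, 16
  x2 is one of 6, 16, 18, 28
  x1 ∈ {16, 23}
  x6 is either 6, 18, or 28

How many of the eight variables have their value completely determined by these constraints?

Among the 8 variables, 19 fits only x7 (and all 8 values in {6, 13, 16, 18, 19, 22, 23, 28} must be used), so x7 = 19.
The 7 still-open variables draw from only 7 values {6, 13, 16, 18, 22, 23, 28}, so each is used; only x5 can be 22, hence x5 = 22.
x4 and x8 between them cover only {13, 16} — a naked pair. Remove those values from x1, x2, x3.
x1 must be 23 (only option left). Remove 23 from x3.
Determined: x1=23, x5=22, x7=19. The other variables each still have more than one consistent value. That makes 3.

3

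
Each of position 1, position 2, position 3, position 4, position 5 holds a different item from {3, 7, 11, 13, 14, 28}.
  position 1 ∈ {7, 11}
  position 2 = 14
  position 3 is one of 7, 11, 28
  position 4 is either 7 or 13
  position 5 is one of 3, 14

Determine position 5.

position 2's domain is down to {14}, so position 2 = 14. Eliminate 14 elsewhere: position 5.
So position 5 = 3.

3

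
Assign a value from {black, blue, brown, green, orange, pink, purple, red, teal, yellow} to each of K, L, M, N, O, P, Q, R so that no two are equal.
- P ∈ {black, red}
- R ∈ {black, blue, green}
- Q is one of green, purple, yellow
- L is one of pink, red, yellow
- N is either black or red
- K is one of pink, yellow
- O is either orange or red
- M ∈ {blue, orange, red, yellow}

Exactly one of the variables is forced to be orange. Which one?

The 8 variables draw from only 8 values {black, blue, green, orange, pink, purple, red, yellow}, so each is used; only Q can be purple, hence Q = purple.
The 7 still-open variables draw from only 7 values {black, blue, green, orange, pink, red, yellow}, so each is used; only R can be green, hence R = green.
The 6 still-open variables draw from only 6 values {black, blue, orange, pink, red, yellow}, so each is used; only M can be blue, hence M = blue.
The 5 still-open variables together cover exactly {black, orange, pink, red, yellow} — 5 values for 5 variables — and orange appears only in O's list, so O = orange.

O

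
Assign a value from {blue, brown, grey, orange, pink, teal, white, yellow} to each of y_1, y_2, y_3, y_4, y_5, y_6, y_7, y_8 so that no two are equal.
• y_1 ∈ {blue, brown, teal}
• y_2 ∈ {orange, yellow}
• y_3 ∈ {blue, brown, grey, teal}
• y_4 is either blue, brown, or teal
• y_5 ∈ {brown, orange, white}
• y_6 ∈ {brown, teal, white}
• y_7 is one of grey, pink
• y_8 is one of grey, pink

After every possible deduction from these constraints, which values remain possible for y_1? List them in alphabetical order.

blue, brown, teal

Among the 8 variables, yellow fits only y_2 (and all 8 values in {blue, brown, grey, orange, pink, teal, white, yellow} must be used), so y_2 = yellow.
The 7 still-open variables draw from only 7 values {blue, brown, grey, orange, pink, teal, white}, so each is used; only y_5 can be orange, hence y_5 = orange.
The 6 still-open variables draw from only 6 values {blue, brown, grey, pink, teal, white}, so each is used; only y_6 can be white, hence y_6 = white.
y_7 and y_8 share exactly the 2 values {grey, pink}; by pigeonhole those values go to them, so strike grey, pink from y_3.
No further eliminations apply; y_1 can still be any of blue, brown, teal.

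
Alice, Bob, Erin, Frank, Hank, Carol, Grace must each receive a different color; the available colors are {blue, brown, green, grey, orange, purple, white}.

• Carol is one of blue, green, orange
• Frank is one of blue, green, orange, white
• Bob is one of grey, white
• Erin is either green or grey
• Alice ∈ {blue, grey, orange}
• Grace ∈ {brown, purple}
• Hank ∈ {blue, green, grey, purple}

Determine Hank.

Among the 7 variables, brown fits only Grace (and all 7 values in {blue, brown, green, grey, orange, purple, white} must be used), so Grace = brown.
The 6 still-open variables draw from only 6 values {blue, green, grey, orange, purple, white}, so each is used; only Hank can be purple, hence Hank = purple.

purple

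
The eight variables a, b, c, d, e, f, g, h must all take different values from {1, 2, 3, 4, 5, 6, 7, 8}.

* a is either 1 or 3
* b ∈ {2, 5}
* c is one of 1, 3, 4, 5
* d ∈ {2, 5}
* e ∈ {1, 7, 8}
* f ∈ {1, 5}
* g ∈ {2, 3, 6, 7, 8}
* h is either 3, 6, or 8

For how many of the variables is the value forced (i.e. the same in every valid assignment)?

3

The 8 variables draw from only 8 values {1, 2, 3, 4, 5, 6, 7, 8}, so each is used; only c can be 4, hence c = 4.
b and d share exactly the 2 values {2, 5}; by pigeonhole those values go to them, so strike 2, 5 from f, g.
f's domain is down to {1}, so f = 1. Remove 1 from a, e.
a has just one choice, so a = 3. Eliminate 3 elsewhere: g, h.
Determined: a=3, c=4, f=1. The other variables each still have more than one consistent value. That makes 3.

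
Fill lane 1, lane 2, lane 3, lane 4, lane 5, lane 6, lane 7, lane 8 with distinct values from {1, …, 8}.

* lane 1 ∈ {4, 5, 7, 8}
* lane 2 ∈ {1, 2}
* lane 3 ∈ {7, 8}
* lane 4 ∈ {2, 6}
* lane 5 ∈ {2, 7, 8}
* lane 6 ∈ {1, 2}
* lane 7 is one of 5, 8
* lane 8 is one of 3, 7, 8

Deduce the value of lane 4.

6

The 8 variables draw from only 8 values {1, 2, 3, 4, 5, 6, 7, 8}, so each is used; only lane 8 can be 3, hence lane 8 = 3.
Among the 7 still-open variables, 4 fits only lane 1 (and all 7 values in {1, 2, 4, 5, 6, 7, 8} must be used), so lane 1 = 4.
The 6 still-open variables draw from only 6 values {1, 2, 5, 6, 7, 8}, so each is used; only lane 7 can be 5, hence lane 7 = 5.
The 5 still-open variables together cover exactly {1, 2, 6, 7, 8} — 5 values for 5 variables — and 6 appears only in lane 4's list, so lane 4 = 6.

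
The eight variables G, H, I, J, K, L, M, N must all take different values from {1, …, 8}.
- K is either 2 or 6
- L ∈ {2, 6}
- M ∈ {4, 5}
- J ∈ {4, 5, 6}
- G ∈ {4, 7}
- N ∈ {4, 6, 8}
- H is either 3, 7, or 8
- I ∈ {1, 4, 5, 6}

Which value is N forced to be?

The 8 variables draw from only 8 values {1, 2, 3, 4, 5, 6, 7, 8}, so each is used; only I can be 1, hence I = 1.
Among the 7 still-open variables, 3 fits only H (and all 7 values in {2, 3, 4, 5, 6, 7, 8} must be used), so H = 3.
The 6 still-open variables together cover exactly {2, 4, 5, 6, 7, 8} — 6 values for 6 variables — and 7 appears only in G's list, so G = 7.
The 5 still-open variables together cover exactly {2, 4, 5, 6, 8} — 5 values for 5 variables — and 8 appears only in N's list, so N = 8.

8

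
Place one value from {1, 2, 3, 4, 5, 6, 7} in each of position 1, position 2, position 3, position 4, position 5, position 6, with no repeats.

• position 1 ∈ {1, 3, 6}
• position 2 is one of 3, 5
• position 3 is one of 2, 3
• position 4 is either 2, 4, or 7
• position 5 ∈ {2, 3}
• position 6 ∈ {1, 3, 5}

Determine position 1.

6

position 3 and position 5 between them cover only {2, 3} — a naked pair. Remove those values from position 1, position 2, position 4, position 6.
position 2's domain is down to {5}, so position 2 = 5. Remove 5 from position 6.
That leaves position 6 = 1. Strike 1 from position 1.
So position 1 = 6.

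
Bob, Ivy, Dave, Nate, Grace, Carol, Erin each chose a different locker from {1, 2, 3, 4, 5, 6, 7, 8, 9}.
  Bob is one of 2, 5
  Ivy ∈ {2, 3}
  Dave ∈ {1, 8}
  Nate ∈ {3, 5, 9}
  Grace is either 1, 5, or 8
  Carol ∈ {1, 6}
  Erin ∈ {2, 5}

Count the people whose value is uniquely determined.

The 7 variables together cover exactly {1, 2, 3, 5, 6, 8, 9} — 7 values for 7 variables — and 6 appears only in Carol's list, so Carol = 6.
The 6 still-open variables together cover exactly {1, 2, 3, 5, 8, 9} — 6 values for 6 variables — and 9 appears only in Nate's list, so Nate = 9.
The 5 still-open variables draw from only 5 values {1, 2, 3, 5, 8}, so each is used; only Ivy can be 3, hence Ivy = 3.
Bob and Erin between them cover only {2, 5} — a naked pair. Remove those values from Grace.
Determined: Ivy=3, Nate=9, Carol=6. The other people each still have more than one consistent value. That makes 3.

3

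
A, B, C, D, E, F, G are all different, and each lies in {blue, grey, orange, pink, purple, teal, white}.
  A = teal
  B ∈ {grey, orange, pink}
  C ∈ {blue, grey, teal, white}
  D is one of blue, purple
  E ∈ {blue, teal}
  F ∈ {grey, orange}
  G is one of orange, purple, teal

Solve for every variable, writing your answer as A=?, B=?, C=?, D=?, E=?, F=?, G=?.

A's domain is down to {teal}, so A = teal. So C, E, G can't be teal.
E's domain is down to {blue}, so E = blue. Eliminate blue elsewhere: C, D.
That leaves D = purple. Strike purple from G.
That leaves G = orange. Eliminate orange elsewhere: B, F.
That leaves F = grey. Remove grey from B, C.
That leaves B = pink.
That leaves C = white.

A=teal, B=pink, C=white, D=purple, E=blue, F=grey, G=orange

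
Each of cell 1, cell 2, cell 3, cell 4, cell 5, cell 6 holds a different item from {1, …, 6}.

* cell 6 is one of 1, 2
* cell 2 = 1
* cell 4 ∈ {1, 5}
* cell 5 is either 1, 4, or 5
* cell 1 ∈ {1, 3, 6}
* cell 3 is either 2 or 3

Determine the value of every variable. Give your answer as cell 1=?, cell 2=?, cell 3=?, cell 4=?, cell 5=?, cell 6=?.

cell 1=6, cell 2=1, cell 3=3, cell 4=5, cell 5=4, cell 6=2

cell 2 has just one choice, so cell 2 = 1. So cell 1, cell 4, cell 5, cell 6 can't be 1.
cell 4 has just one choice, so cell 4 = 5. Strike 5 from cell 5.
cell 5 has just one choice, so cell 5 = 4.
cell 6 has just one choice, so cell 6 = 2. Eliminate 2 elsewhere: cell 3.
That leaves cell 3 = 3. Eliminate 3 elsewhere: cell 1.
cell 1's domain is down to {6}, so cell 1 = 6.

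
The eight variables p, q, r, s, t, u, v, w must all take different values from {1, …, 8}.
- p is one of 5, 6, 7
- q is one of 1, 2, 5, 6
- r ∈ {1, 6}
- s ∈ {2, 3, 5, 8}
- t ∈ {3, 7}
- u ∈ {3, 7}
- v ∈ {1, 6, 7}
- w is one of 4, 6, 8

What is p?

The 8 variables together cover exactly {1, 2, 3, 4, 5, 6, 7, 8} — 8 values for 8 variables — and 4 appears only in w's list, so w = 4.
The 7 still-open variables together cover exactly {1, 2, 3, 5, 6, 7, 8} — 7 values for 7 variables — and 8 appears only in s's list, so s = 8.
Among the 6 still-open variables, 2 fits only q (and all 6 values in {1, 2, 3, 5, 6, 7} must be used), so q = 2.
Among the 5 still-open variables, 5 fits only p (and all 5 values in {1, 3, 5, 6, 7} must be used), so p = 5.

5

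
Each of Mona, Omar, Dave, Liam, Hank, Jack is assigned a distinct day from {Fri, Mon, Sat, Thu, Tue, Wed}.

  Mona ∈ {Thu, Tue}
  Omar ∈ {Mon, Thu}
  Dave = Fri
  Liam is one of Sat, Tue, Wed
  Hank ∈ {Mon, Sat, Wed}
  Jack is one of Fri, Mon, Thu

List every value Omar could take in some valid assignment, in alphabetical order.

Mon, Thu

Dave's domain is down to {Fri}, so Dave = Fri. Eliminate Fri elsewhere: Jack.
Omar and Jack share exactly the 2 values {Mon, Thu}; by pigeonhole those values go to them, so strike Mon, Thu from Mona, Hank.
Mona has just one choice, so Mona = Tue. Remove Tue from Liam.
No further eliminations apply; Omar can still be any of Mon, Thu.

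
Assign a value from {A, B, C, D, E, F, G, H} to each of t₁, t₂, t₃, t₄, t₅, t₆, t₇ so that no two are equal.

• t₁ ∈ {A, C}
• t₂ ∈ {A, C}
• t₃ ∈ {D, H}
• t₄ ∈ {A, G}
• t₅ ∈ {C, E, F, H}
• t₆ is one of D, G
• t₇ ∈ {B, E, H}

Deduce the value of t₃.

H

t₁ and t₂ share exactly the 2 values {A, C}; by pigeonhole those values go to them, so strike A, C from t₄, t₅.
t₄ must be G (only option left). Strike G from t₆.
That leaves t₆ = D. Strike D from t₃.
So t₃ = H.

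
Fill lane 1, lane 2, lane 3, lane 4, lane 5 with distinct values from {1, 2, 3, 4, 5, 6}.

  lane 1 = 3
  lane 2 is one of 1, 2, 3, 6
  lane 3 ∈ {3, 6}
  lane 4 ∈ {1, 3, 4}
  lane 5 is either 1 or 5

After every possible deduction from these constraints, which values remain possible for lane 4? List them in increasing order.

1, 4

lane 1 must be 3 (only option left). Strike 3 from lane 2, lane 3, lane 4.
lane 3's domain is down to {6}, so lane 3 = 6. Strike 6 from lane 2.
No further eliminations apply; lane 4 can still be any of 1, 4.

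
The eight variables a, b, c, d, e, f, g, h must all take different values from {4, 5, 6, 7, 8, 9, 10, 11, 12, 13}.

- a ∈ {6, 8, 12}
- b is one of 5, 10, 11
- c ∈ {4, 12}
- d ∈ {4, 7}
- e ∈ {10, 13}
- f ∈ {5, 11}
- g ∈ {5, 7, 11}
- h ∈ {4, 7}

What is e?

13

The 2 variables d and h are confined to {4, 7}, which locks those values in; drop them from c, g.
c has just one choice, so c = 12. Eliminate 12 elsewhere: a.
f and g between them cover only {5, 11} — a naked pair. Remove those values from b.
That leaves b = 10. Remove 10 from e.
So e = 13.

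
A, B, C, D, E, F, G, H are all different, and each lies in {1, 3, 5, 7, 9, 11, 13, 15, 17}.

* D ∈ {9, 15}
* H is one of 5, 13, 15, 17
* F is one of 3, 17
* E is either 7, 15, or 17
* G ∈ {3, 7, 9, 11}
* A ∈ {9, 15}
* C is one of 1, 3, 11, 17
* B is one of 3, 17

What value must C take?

The 2 variables A and D are confined to {9, 15}, which locks those values in; drop them from E, G, H.
B and F between them cover only {3, 17} — a naked pair. Remove those values from C, E, G, H.
That leaves E = 7. Eliminate 7 elsewhere: G.
G has just one choice, so G = 11. So C can't be 11.
So C = 1.

1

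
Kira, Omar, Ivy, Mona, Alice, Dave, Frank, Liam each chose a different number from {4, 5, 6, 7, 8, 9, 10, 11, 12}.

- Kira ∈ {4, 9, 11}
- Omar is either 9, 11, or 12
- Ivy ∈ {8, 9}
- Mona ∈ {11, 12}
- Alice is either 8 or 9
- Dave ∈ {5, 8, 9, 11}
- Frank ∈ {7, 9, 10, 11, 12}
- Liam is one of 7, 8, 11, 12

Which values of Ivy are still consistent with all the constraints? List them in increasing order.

8, 9

The 8 variables together cover exactly {4, 5, 7, 8, 9, 10, 11, 12} — 8 values for 8 variables — and 4 appears only in Kira's list, so Kira = 4.
Among the 7 still-open variables, 5 fits only Dave (and all 7 values in {5, 7, 8, 9, 10, 11, 12} must be used), so Dave = 5.
The 6 still-open variables together cover exactly {7, 8, 9, 10, 11, 12} — 6 values for 6 variables — and 10 appears only in Frank's list, so Frank = 10.
Among the 5 still-open variables, 7 fits only Liam (and all 5 values in {7, 8, 9, 11, 12} must be used), so Liam = 7.
Ivy and Alice between them cover only {8, 9} — a naked pair. Remove those values from Omar.
No further eliminations apply; Ivy can still be any of 8, 9.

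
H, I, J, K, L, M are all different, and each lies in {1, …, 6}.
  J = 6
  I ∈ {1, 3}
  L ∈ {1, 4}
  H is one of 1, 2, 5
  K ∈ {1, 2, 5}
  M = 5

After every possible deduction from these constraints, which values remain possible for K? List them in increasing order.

1, 2

J's domain is down to {6}, so J = 6.
That leaves M = 5. So H, K can't be 5.
The 4 still-open variables draw from only 4 values {1, 2, 3, 4}, so each is used; only I can be 3, hence I = 3.
The 3 still-open variables together cover exactly {1, 2, 4} — 3 values for 3 variables — and 4 appears only in L's list, so L = 4.
No further eliminations apply; K can still be any of 1, 2.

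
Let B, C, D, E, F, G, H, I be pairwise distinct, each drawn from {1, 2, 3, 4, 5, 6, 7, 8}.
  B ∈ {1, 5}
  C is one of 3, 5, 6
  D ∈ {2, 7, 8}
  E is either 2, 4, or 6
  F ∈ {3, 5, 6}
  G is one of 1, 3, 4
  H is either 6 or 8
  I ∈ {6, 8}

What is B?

1

The 8 variables together cover exactly {1, 2, 3, 4, 5, 6, 7, 8} — 8 values for 8 variables — and 7 appears only in D's list, so D = 7.
Among the 7 still-open variables, 2 fits only E (and all 7 values in {1, 2, 3, 4, 5, 6, 8} must be used), so E = 2.
The 6 still-open variables draw from only 6 values {1, 3, 4, 5, 6, 8}, so each is used; only G can be 4, hence G = 4.
The 5 still-open variables together cover exactly {1, 3, 5, 6, 8} — 5 values for 5 variables — and 1 appears only in B's list, so B = 1.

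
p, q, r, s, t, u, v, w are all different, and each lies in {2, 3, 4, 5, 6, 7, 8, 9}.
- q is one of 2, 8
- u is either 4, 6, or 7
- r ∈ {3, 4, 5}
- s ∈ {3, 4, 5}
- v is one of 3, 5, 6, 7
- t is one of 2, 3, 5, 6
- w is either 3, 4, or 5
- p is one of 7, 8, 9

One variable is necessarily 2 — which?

The 8 variables draw from only 8 values {2, 3, 4, 5, 6, 7, 8, 9}, so each is used; only p can be 9, hence p = 9.
The 7 still-open variables draw from only 7 values {2, 3, 4, 5, 6, 7, 8}, so each is used; only q can be 8, hence q = 8.
The 6 still-open variables together cover exactly {2, 3, 4, 5, 6, 7} — 6 values for 6 variables — and 2 appears only in t's list, so t = 2.

t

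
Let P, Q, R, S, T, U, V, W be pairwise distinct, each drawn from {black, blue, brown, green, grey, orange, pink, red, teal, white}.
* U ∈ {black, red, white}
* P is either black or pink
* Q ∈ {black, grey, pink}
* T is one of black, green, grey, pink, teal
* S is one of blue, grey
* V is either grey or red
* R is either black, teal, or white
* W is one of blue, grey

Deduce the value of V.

red

The 8 variables draw from only 8 values {black, blue, green, grey, pink, red, teal, white}, so each is used; only T can be green, hence T = green.
Among the 7 still-open variables, teal fits only R (and all 7 values in {black, blue, grey, pink, red, teal, white} must be used), so R = teal.
Among the 6 still-open variables, white fits only U (and all 6 values in {black, blue, grey, pink, red, white} must be used), so U = white.
The 5 still-open variables draw from only 5 values {black, blue, grey, pink, red}, so each is used; only V can be red, hence V = red.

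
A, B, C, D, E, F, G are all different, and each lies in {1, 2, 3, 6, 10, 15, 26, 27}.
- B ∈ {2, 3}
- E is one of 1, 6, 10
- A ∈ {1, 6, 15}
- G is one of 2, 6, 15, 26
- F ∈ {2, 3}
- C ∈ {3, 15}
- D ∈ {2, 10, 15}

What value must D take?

Among the 7 variables, 26 fits only G (and all 7 values in {1, 2, 3, 6, 10, 15, 26} must be used), so G = 26.
The 2 variables B and F are confined to {2, 3}, which locks those values in; drop them from C, D.
C must be 15 (only option left). Strike 15 from A, D.
So D = 10.

10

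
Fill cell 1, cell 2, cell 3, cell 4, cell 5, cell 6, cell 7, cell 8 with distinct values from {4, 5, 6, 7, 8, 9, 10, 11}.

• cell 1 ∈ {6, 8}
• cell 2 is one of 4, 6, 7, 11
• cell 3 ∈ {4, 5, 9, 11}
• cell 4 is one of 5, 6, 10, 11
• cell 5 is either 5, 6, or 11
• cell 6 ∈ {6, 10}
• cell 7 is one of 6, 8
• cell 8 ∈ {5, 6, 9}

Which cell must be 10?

cell 6

The 8 variables together cover exactly {4, 5, 6, 7, 8, 9, 10, 11} — 8 values for 8 variables — and 7 appears only in cell 2's list, so cell 2 = 7.
The 7 still-open variables together cover exactly {4, 5, 6, 8, 9, 10, 11} — 7 values for 7 variables — and 4 appears only in cell 3's list, so cell 3 = 4.
Among the 6 still-open variables, 9 fits only cell 8 (and all 6 values in {5, 6, 8, 9, 10, 11} must be used), so cell 8 = 9.
cell 1 and cell 7 share exactly the 2 values {6, 8}; by pigeonhole those values go to them, so strike 6, 8 from cell 4, cell 5, cell 6.
So 10 goes to cell 6.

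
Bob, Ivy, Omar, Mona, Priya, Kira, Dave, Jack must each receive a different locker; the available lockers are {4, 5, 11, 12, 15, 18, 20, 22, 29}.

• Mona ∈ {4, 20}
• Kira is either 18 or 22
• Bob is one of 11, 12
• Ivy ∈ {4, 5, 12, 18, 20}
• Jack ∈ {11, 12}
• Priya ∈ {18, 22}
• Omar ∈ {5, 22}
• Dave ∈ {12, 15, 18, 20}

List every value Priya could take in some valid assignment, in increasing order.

18, 22

Among the 8 variables, 15 fits only Dave (and all 8 values in {4, 5, 11, 12, 15, 18, 20, 22} must be used), so Dave = 15.
The 2 variables Bob and Jack are confined to {11, 12}, which locks those values in; drop them from Ivy.
The 2 variables Priya and Kira are confined to {18, 22}, which locks those values in; drop them from Ivy, Omar.
Omar must be 5 (only option left). Eliminate 5 elsewhere: Ivy.
No further eliminations apply; Priya can still be any of 18, 22.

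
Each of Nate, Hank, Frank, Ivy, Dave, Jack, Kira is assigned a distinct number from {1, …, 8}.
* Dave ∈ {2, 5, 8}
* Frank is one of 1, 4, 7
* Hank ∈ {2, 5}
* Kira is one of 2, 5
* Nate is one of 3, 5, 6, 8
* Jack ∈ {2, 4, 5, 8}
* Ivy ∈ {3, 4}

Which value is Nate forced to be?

6

The 2 variables Hank and Kira are confined to {2, 5}, which locks those values in; drop them from Nate, Dave, Jack.
Dave has just one choice, so Dave = 8. So Nate, Jack can't be 8.
Jack must be 4 (only option left). Eliminate 4 elsewhere: Frank, Ivy.
Ivy's domain is down to {3}, so Ivy = 3. Strike 3 from Nate.
So Nate = 6.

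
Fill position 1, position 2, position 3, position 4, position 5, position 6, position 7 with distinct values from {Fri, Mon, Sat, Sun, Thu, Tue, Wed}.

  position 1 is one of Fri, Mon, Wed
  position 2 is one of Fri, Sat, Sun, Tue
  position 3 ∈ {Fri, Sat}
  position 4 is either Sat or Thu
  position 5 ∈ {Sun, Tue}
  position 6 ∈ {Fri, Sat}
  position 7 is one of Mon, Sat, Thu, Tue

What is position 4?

Thu

Among the 7 variables, Wed fits only position 1 (and all 7 values in {Fri, Mon, Sat, Sun, Thu, Tue, Wed} must be used), so position 1 = Wed.
Among the 6 still-open variables, Mon fits only position 7 (and all 6 values in {Fri, Mon, Sat, Sun, Thu, Tue} must be used), so position 7 = Mon.
Among the 5 still-open variables, Thu fits only position 4 (and all 5 values in {Fri, Sat, Sun, Thu, Tue} must be used), so position 4 = Thu.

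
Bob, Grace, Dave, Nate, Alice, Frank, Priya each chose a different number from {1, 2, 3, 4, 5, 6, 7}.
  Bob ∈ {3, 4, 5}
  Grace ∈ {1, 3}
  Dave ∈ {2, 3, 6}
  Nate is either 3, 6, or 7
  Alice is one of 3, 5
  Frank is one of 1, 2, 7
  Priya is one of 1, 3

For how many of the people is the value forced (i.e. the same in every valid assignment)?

Among the 7 variables, 4 fits only Bob (and all 7 values in {1, 2, 3, 4, 5, 6, 7} must be used), so Bob = 4.
Among the 6 still-open variables, 5 fits only Alice (and all 6 values in {1, 2, 3, 5, 6, 7} must be used), so Alice = 5.
Grace and Priya share exactly the 2 values {1, 3}; by pigeonhole those values go to them, so strike 1, 3 from Dave, Nate, Frank.
Determined: Bob=4, Alice=5. The other people each still have more than one consistent value. That makes 2.

2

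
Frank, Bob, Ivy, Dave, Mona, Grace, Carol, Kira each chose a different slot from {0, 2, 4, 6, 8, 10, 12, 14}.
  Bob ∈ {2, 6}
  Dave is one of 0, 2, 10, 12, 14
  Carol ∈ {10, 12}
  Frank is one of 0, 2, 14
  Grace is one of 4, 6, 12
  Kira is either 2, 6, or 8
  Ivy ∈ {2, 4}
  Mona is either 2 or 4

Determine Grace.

Among the 8 variables, 8 fits only Kira (and all 8 values in {0, 2, 4, 6, 8, 10, 12, 14} must be used), so Kira = 8.
Ivy and Mona between them cover only {2, 4} — a naked pair. Remove those values from Frank, Bob, Dave, Grace.
Bob's domain is down to {6}, so Bob = 6. Remove 6 from Grace.
So Grace = 12.

12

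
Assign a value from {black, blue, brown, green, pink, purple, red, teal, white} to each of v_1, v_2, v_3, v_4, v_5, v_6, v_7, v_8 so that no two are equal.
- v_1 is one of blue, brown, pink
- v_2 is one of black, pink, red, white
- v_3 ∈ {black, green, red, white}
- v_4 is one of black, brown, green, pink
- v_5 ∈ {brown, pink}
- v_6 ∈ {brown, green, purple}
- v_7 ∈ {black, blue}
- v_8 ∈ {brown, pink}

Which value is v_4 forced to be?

The 8 variables draw from only 8 values {black, blue, brown, green, pink, purple, red, white}, so each is used; only v_6 can be purple, hence v_6 = purple.
v_5 and v_8 share exactly the 2 values {brown, pink}; by pigeonhole those values go to them, so strike brown, pink from v_1, v_2, v_4.
That leaves v_1 = blue. Remove blue from v_7.
That leaves v_7 = black. So v_2, v_3, v_4 can't be black.
So v_4 = green.

green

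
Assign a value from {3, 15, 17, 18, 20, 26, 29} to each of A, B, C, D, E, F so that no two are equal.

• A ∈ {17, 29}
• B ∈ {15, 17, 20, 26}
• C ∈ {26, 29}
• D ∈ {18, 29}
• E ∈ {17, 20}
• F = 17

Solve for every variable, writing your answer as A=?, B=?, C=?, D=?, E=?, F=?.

F must be 17 (only option left). Strike 17 from A, B, E.
A must be 29 (only option left). Eliminate 29 elsewhere: C, D.
C's domain is down to {26}, so C = 26. Strike 26 from B.
That leaves D = 18.
E has just one choice, so E = 20. Remove 20 from B.
B's domain is down to {15}, so B = 15.

A=29, B=15, C=26, D=18, E=20, F=17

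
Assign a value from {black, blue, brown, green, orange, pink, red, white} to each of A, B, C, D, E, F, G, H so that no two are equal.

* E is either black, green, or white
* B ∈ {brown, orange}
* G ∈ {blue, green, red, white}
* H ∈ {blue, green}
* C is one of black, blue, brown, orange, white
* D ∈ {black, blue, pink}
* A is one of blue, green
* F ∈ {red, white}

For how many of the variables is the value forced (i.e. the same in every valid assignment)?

Among the 8 variables, pink fits only D (and all 8 values in {black, blue, brown, green, orange, pink, red, white} must be used), so D = pink.
A and H share exactly the 2 values {blue, green}; by pigeonhole those values go to them, so strike blue, green from C, E, G.
F and G between them cover only {red, white} — a naked pair. Remove those values from C, E.
E's domain is down to {black}, so E = black. Eliminate black elsewhere: C.
Determined: D=pink, E=black. The other variables each still have more than one consistent value. That makes 2.

2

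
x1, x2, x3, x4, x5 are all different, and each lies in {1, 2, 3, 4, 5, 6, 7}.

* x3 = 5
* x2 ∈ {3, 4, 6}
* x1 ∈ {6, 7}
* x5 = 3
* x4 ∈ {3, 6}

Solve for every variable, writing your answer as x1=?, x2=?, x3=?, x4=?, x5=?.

x3 has just one choice, so x3 = 5.
x5's domain is down to {3}, so x5 = 3. Eliminate 3 elsewhere: x2, x4.
x4 has just one choice, so x4 = 6. Remove 6 from x1, x2.
x1 has just one choice, so x1 = 7.
That leaves x2 = 4.

x1=7, x2=4, x3=5, x4=6, x5=3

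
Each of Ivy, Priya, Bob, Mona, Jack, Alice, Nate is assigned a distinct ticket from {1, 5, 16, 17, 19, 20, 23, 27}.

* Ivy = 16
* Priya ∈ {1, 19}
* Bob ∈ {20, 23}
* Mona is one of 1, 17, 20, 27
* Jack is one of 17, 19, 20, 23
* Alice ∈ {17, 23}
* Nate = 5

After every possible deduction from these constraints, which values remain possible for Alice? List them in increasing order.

Ivy must be 16 (only option left).
That leaves Nate = 5.
No further eliminations apply; Alice can still be any of 17, 23.

17, 23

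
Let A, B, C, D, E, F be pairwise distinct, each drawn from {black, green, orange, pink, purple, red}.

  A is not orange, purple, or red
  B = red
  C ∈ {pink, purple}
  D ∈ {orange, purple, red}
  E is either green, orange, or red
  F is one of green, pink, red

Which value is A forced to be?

black

B must be red (only option left). Strike red from D, E, F.
The 5 still-open variables draw from only 5 values {black, green, orange, pink, purple}, so each is used; only A can be black, hence A = black.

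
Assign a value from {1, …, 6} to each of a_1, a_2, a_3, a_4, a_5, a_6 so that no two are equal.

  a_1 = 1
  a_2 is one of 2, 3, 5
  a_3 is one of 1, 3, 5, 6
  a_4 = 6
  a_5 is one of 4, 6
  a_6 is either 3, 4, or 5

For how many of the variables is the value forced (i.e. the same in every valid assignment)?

4

a_1 has just one choice, so a_1 = 1. Remove 1 from a_3.
a_4 must be 6 (only option left). Strike 6 from a_3, a_5.
a_5 must be 4 (only option left). So a_6 can't be 4.
Among the 3 still-open variables, 2 fits only a_2 (and all 3 values in {2, 3, 5} must be used), so a_2 = 2.
Determined: a_1=1, a_2=2, a_4=6, a_5=4. The other variables each still have more than one consistent value. That makes 4.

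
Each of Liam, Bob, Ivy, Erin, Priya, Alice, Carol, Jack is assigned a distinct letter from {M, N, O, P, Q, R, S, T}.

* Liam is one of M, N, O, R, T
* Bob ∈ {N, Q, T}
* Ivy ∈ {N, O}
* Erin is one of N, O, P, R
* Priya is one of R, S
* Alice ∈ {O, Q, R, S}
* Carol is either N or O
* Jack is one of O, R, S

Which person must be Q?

The 8 variables draw from only 8 values {M, N, O, P, Q, R, S, T}, so each is used; only Liam can be M, hence Liam = M.
The 7 still-open variables draw from only 7 values {N, O, P, Q, R, S, T}, so each is used; only Erin can be P, hence Erin = P.
The 6 still-open variables draw from only 6 values {N, O, Q, R, S, T}, so each is used; only Bob can be T, hence Bob = T.
The 5 still-open variables together cover exactly {N, O, Q, R, S} — 5 values for 5 variables — and Q appears only in Alice's list, so Alice = Q.

Alice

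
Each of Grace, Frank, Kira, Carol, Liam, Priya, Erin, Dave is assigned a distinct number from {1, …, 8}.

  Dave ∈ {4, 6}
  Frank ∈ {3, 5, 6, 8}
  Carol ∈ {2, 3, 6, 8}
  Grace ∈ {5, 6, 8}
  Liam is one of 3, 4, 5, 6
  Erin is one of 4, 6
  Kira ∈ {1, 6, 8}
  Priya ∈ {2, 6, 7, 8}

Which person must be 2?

The 8 variables draw from only 8 values {1, 2, 3, 4, 5, 6, 7, 8}, so each is used; only Kira can be 1, hence Kira = 1.
The 7 still-open variables draw from only 7 values {2, 3, 4, 5, 6, 7, 8}, so each is used; only Priya can be 7, hence Priya = 7.
The 6 still-open variables together cover exactly {2, 3, 4, 5, 6, 8} — 6 values for 6 variables — and 2 appears only in Carol's list, so Carol = 2.

Carol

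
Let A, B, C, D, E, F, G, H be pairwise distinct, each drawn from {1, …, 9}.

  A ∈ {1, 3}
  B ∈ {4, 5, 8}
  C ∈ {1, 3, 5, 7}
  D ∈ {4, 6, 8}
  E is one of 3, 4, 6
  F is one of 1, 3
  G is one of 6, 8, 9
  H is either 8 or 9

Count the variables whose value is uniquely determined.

2

The 8 variables draw from only 8 values {1, 3, 4, 5, 6, 7, 8, 9}, so each is used; only C can be 7, hence C = 7.
Among the 7 still-open variables, 5 fits only B (and all 7 values in {1, 3, 4, 5, 6, 8, 9} must be used), so B = 5.
A and F share exactly the 2 values {1, 3}; by pigeonhole those values go to them, so strike 1, 3 from E.
Determined: B=5, C=7. The other variables each still have more than one consistent value. That makes 2.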